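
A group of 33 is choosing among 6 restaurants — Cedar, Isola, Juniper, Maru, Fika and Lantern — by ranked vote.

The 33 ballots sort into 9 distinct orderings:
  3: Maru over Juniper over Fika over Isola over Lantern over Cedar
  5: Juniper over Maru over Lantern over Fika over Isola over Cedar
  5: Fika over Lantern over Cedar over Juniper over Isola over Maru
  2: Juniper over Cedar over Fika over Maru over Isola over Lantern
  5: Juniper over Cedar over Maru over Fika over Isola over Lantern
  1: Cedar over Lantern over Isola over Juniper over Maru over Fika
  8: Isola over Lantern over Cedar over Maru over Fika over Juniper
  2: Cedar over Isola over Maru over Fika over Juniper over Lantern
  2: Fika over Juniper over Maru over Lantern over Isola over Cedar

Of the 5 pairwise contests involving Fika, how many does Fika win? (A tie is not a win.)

Fika against each rival (33 friends):
Fika–Cedar: Cedar 18–15.
Fika vs Isola: Fika preferred on 3+5+5+2+5+2 = 22 ballots; Fika wins 22–11.
Fika vs Juniper: 17 to 16, Fika.
Fika vs Maru: Maru, 24–9.
Fika vs Lantern: Fika, 19–14.
Fika beats Isola, Juniper, Lantern; loses to Cedar, Maru — 3 pairwise wins.

3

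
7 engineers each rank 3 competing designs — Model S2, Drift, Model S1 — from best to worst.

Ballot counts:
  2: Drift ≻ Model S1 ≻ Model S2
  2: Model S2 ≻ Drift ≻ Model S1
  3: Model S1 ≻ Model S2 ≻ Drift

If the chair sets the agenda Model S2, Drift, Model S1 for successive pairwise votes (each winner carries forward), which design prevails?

Round 1: Model S2 vs Drift — 5–2, Model S2 advances.
Round 2: Model S2 vs Model S1 — 2–5, Model S1 advances.
The agenda winner is Model S1.

Model S1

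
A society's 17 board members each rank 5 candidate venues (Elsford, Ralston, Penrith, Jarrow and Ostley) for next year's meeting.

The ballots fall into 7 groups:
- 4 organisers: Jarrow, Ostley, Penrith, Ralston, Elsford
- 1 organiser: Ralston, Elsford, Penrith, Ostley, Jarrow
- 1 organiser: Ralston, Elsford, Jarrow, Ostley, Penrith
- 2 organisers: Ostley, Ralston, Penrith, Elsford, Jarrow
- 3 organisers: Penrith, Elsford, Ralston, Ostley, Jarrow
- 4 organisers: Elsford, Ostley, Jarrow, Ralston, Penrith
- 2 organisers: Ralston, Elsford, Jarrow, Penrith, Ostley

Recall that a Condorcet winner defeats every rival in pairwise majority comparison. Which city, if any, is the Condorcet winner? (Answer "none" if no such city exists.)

Check each pair by majority over 17 ballots:
Elsford vs Ralston: 7 to 10, Ralston.
Elsford vs Penrith: 1+1+4+2 = 8 for Elsford, 9 for Penrith — Penrith by 9–8.
Elsford vs Jarrow: 13 to 4, Elsford.
Elsford vs Ostley: Elsford is ranked higher on 1+1+3+4+2 = 11 ballots, Ostley on 6. Elsford wins 11–6.
Ralston vs Penrith: 10 to 7, Ralston.
Ralston vs Jarrow: Ralston is ranked higher on 1+1+2+3+2 = 9 ballots, Jarrow on 8. Ralston wins 9–8.
Ralston vs Ostley: 1+1+3+2 = 7 for Ralston, 10 for Ostley — Ostley by 10–7.
Penrith vs Jarrow: 6 to 11, Jarrow.
Penrith vs Ostley: Penrith preferred on 1+3+2 = 6 ballots; Ostley wins 11–6.
Jarrow vs Ostley: Jarrow preferred on 4+1+2 = 7 ballots; Ostley wins 10–7.
No city is unbeaten: Elsford loses to Ralston; Ralston loses to Ostley; Penrith loses to Ralston; Jarrow loses to Elsford; Ostley loses to Elsford. In particular Elsford > Jarrow > Penrith > Elsford is a majority cycle — no Condorcet winner exists.

none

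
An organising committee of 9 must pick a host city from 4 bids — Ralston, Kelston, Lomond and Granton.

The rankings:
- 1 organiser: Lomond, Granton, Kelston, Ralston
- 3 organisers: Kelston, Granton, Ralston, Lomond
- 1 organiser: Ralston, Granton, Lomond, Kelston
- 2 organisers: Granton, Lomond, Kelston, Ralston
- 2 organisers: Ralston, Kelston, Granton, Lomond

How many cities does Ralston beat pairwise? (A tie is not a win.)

Ralston against each rival (9 organisers):
Ralston vs Kelston: 1+2 = 3 for Ralston, 6 for Kelston — Kelston by 6–3.
Ralston vs Lomond: 6 to 3, Ralston.
Ralston vs Granton: 3 to 6, Granton.
Ralston beats Lomond; loses to Kelston, Granton — 1 pairwise win.

1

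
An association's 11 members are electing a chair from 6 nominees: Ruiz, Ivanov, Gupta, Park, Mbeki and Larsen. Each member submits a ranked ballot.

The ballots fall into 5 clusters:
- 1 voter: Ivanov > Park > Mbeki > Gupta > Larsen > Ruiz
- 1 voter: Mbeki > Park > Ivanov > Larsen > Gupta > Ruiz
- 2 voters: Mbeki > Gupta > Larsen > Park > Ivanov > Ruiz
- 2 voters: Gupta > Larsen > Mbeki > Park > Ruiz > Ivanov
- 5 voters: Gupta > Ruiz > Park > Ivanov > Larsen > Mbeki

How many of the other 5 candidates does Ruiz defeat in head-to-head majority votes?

1

Ruiz against each rival (11 voters):
Ruiz vs Ivanov: Ruiz, 7–4.
Ruiz vs Gupta: Ruiz preferred on 0 ballots; Gupta wins 11–0.
Ruiz vs Park: Ruiz is ranked higher on 5 ballots, Park on 6. Park wins 6–5.
Ruiz vs Mbeki: Mbeki, 6–5.
Ruiz vs Larsen: Larsen wins 6–5.
Ruiz beats Ivanov; loses to Gupta, Park, Mbeki, Larsen — 1 pairwise win.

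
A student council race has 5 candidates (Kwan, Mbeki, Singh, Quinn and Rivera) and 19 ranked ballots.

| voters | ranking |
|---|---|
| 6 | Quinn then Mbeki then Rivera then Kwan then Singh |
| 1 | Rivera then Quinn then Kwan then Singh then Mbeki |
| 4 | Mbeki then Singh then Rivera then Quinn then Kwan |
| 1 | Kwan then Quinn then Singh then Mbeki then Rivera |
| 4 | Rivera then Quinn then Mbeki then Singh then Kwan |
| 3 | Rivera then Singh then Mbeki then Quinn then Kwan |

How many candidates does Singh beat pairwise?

Singh against each rival (19 voters):
Singh vs Kwan: Singh preferred on 4+4+3 = 11 ballots; Singh wins 11–8.
Singh–Mbeki: Mbeki 14–5.
Singh vs Quinn: 7 to 12, Quinn.
Singh vs Rivera: Rivera wins 14–5.
Singh beats Kwan; loses to Mbeki, Quinn, Rivera — 1 pairwise win.

1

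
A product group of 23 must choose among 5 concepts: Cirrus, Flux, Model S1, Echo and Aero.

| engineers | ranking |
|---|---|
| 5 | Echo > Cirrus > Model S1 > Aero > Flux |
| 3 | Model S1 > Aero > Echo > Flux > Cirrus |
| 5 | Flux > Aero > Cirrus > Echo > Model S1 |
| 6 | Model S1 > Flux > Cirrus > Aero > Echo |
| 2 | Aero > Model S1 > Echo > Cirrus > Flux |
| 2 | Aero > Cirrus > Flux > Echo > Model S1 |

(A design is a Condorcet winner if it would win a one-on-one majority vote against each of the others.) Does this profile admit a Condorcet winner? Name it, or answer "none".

Pairwise majorities:
Cirrus vs Flux: Flux wins 14–9.
Cirrus–Model S1: Cirrus 12–11.
Cirrus vs Echo: Cirrus wins 13–10.
Cirrus vs Aero: Aero, 12–11.
Flux vs Model S1: Model S1 wins 16–7.
Flux–Echo: Flux 13–10.
Flux vs Aero: Aero wins 12–11.
Model S1 vs Echo: Echo wins 12–11.
Model S1–Aero: Model S1 14–9.
Echo vs Aero: Aero wins 18–5.
Each design drops at least one matchup (Cirrus loses to Flux; Flux loses to Model S1; Model S1 loses to Cirrus; Echo loses to Cirrus; Aero loses to Model S1); the cycle Cirrus beats Model S1 beats Flux beats Cirrus rules out a Condorcet winner.

none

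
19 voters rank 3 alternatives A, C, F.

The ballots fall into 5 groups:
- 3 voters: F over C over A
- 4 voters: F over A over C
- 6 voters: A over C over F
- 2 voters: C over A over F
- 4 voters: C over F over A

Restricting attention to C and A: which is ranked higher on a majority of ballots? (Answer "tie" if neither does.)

Ballots ranking C above A: 3 + 2 + 4 = 9.
Ballots ranking A above C: 19 − 9 = 10.
A wins the head-to-head 10–9.

A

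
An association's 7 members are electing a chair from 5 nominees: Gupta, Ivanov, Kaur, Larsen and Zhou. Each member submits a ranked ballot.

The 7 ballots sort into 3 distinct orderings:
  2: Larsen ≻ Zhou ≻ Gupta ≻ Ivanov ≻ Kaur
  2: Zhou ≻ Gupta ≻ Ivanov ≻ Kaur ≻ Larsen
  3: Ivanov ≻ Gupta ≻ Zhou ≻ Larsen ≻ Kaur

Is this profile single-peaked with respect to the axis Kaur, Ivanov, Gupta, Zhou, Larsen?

Axis positions: Kaur=1, Ivanov=2, Gupta=3, Zhou=4, Larsen=5.
Faction 1 (peak Larsen at position 5): ranking walks positions 5-4-3-2-1, expanding outward from the peak — single-peaked.
Faction 2 (peak Zhou at position 4): ranking walks positions 4-3-2-1-5, expanding outward from the peak — single-peaked.
Faction 3 (peak Ivanov at position 2): ranking walks positions 2-3-4-5-1, expanding outward from the peak — single-peaked.
Every ranking is single-peaked on this axis.

yes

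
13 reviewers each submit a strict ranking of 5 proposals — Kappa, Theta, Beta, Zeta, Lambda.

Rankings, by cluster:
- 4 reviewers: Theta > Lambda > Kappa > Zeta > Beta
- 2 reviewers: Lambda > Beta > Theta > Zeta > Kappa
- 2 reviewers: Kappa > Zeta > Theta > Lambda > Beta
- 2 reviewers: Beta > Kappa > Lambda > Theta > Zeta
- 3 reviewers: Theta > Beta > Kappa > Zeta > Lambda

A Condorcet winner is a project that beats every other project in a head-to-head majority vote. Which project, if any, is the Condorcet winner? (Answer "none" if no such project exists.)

Check each pair by majority over 13 ballots:
Kappa vs Theta: Theta, 9–4.
Kappa–Beta: Beta 7–6.
Kappa–Zeta: Kappa 11–2.
Kappa vs Lambda: Kappa wins 7–6.
Theta vs Beta: Theta, 9–4.
Theta vs Zeta: Theta wins 11–2.
Theta vs Lambda: Theta, 9–4.
Beta vs Zeta: Beta wins 7–6.
Beta vs Lambda: Lambda, 8–5.
Zeta vs Lambda: Lambda wins 8–5.
Theta defeats every rival head-to-head and is the Condorcet winner.

Theta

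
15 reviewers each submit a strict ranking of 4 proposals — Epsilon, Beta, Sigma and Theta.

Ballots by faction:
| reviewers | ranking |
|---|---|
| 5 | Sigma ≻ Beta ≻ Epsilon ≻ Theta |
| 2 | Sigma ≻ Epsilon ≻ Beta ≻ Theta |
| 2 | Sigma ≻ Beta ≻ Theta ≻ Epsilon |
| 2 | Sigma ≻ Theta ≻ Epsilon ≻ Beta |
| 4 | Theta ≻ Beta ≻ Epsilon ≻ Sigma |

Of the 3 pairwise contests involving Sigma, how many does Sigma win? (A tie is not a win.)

3

Sigma against each rival (15 reviewers):
Sigma–Epsilon: Sigma 11–4.
Sigma vs Beta: Sigma wins 11–4.
Sigma vs Theta: Sigma, 11–4.
Sigma beats Epsilon, Beta, Theta — 3 pairwise wins.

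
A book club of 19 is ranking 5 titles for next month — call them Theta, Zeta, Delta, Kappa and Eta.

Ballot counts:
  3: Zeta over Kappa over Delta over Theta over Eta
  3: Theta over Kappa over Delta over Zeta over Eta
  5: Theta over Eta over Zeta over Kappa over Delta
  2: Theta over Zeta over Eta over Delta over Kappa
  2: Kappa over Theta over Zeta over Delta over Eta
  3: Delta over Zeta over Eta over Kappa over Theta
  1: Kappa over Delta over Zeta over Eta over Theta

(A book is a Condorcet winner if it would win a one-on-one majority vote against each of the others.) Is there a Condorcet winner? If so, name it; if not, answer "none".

Pairwise majorities:
Theta vs Zeta: Theta wins 12–7.
Theta vs Delta: Theta wins 12–7.
Theta vs Kappa: Theta, 10–9.
Theta vs Eta: Theta, 15–4.
Zeta–Delta: Zeta 12–7.
Zeta vs Kappa: Zeta wins 13–6.
Zeta vs Eta: Zeta wins 14–5.
Delta vs Kappa: Kappa, 14–5.
Delta vs Eta: Delta wins 12–7.
Kappa–Eta: Eta 10–9.
Theta defeats every rival head-to-head and is the Condorcet winner.

Theta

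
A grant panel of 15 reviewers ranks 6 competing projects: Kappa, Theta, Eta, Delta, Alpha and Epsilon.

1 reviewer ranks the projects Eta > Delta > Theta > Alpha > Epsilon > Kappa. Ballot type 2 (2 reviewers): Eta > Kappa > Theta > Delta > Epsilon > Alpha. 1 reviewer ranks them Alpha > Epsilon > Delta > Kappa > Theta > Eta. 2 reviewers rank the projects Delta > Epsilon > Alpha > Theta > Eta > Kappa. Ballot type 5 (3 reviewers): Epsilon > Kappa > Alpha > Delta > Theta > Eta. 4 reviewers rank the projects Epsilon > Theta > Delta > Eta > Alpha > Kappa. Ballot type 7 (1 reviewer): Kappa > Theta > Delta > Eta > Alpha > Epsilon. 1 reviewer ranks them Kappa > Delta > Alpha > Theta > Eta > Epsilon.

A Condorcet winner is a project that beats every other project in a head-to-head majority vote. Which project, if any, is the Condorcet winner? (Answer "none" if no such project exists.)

Epsilon

Pairwise majorities:
Kappa–Theta: Kappa 8–7.
Kappa–Eta: Eta 9–6.
Kappa vs Delta: Delta wins 8–7.
Kappa–Alpha: Alpha 8–7.
Kappa vs Epsilon: Epsilon, 11–4.
Theta vs Eta: Theta, 12–3.
Theta vs Delta: Delta wins 8–7.
Theta vs Alpha: Theta wins 8–7.
Theta vs Epsilon: Epsilon, 10–5.
Eta vs Delta: Delta wins 12–3.
Eta–Alpha: Eta 8–7.
Eta vs Epsilon: Epsilon wins 10–5.
Delta vs Alpha: Delta wins 11–4.
Delta vs Epsilon: Epsilon, 8–7.
Alpha–Epsilon: Epsilon 11–4.
Epsilon wins every pairwise contest, so Epsilon is the Condorcet winner.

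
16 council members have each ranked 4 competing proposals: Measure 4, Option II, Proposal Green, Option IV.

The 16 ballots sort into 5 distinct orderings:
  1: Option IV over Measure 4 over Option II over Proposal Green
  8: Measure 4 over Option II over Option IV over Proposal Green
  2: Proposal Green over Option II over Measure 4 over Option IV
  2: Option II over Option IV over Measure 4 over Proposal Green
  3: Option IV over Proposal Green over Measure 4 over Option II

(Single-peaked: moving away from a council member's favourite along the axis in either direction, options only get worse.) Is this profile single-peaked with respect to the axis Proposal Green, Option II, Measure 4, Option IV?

Axis positions: Proposal Green=1, Option II=2, Measure 4=3, Option IV=4.
Bloc 1 (peak Option IV at position 4): ranking walks positions 4-3-2-1, expanding outward from the peak — single-peaked.
Bloc 2 (peak Measure 4 at position 3): ranking walks positions 3-2-4-1, expanding outward from the peak — single-peaked.
Bloc 3 (peak Proposal Green at position 1): ranking walks positions 1-2-3-4, expanding outward from the peak — single-peaked.
Bloc 4: ranking walks positions 2-4-3-1; Option IV is ranked above Measure 4 even though Measure 4 lies between Option IV and the peak Option II on the axis — preferences dip and rise again. Not single-peaked.
Bloc 5: ranking walks positions 4-1-3-2; Proposal Green is ranked above Measure 4 even though Measure 4 lies between Proposal Green and the peak Option IV on the axis — preferences dip and rise again. Not single-peaked.
Bloc 4 violates single-peakedness, so the profile is not single-peaked on this axis.

no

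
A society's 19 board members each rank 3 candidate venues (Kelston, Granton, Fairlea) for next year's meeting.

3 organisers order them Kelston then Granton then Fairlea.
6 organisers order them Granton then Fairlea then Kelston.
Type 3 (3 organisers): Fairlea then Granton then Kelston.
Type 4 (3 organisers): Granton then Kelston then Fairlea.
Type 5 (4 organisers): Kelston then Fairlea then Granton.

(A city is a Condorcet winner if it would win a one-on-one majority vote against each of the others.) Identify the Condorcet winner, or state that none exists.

Granton

Pairwise majorities:
Kelston vs Granton: Kelston is ranked higher on 3+4 = 7 ballots, Granton on 12. Granton wins 12–7.
Kelston vs Fairlea: Kelston wins 10–9.
Granton vs Fairlea: Granton preferred on 3+6+3 = 12 ballots; Granton wins 12–7.
Granton beats each of Kelston, Fairlea — Granton is the Condorcet winner.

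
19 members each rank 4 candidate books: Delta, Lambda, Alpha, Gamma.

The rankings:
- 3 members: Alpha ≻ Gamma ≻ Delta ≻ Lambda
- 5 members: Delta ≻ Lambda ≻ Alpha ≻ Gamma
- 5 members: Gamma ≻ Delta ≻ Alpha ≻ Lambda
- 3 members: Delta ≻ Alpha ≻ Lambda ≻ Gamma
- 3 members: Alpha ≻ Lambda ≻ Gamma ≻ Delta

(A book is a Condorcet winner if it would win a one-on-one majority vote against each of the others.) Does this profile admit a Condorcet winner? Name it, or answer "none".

Pairwise majorities:
Delta vs Lambda: 3+5+5+3 = 16 for Delta, 3 for Lambda — Delta by 16–3.
Delta vs Alpha: Delta is ranked higher on 5+5+3 = 13 ballots, Alpha on 6. Delta wins 13–6.
Delta vs Gamma: 8 to 11, Gamma.
Lambda vs Alpha: 5 for Lambda, 14 for Alpha — Alpha by 14–5.
Lambda vs Gamma: Lambda, 11–8.
Alpha vs Gamma: 14 to 5, Alpha.
Each book drops at least one matchup (Delta loses to Gamma; Lambda loses to Delta; Alpha loses to Delta; Gamma loses to Lambda); the cycle Delta > Lambda > Gamma > Delta rules out a Condorcet winner.

none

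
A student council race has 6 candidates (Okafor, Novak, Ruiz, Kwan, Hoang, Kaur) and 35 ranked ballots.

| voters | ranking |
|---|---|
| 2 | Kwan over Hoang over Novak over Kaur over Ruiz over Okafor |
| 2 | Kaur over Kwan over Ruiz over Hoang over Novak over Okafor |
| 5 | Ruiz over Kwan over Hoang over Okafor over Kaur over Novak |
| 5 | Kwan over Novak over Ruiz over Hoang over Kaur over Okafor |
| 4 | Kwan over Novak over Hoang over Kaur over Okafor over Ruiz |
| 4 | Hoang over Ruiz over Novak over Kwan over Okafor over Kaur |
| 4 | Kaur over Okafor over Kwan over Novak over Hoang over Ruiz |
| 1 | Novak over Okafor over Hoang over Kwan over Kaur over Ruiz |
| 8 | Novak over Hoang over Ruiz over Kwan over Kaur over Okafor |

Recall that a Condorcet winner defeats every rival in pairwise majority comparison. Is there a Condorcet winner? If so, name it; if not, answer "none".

Kwan

Check each pair by majority over 35 ballots:
Okafor vs Novak: Novak wins 26–9.
Okafor–Ruiz: Ruiz 26–9.
Okafor vs Kwan: Kwan wins 30–5.
Okafor–Hoang: Hoang 30–5.
Okafor vs Kaur: Kaur wins 25–10.
Novak vs Ruiz: Novak wins 24–11.
Novak–Kwan: Kwan 22–13.
Novak–Hoang: Novak 22–13.
Novak vs Kaur: Novak, 24–11.
Ruiz vs Kwan: Kwan wins 18–17.
Ruiz vs Hoang: Hoang, 23–12.
Ruiz–Kaur: Ruiz 22–13.
Kwan–Hoang: Kwan 22–13.
Kwan–Kaur: Kwan 29–6.
Hoang vs Kaur: Hoang wins 29–6.
Only Kwan has no losses; Kwan is the Condorcet winner.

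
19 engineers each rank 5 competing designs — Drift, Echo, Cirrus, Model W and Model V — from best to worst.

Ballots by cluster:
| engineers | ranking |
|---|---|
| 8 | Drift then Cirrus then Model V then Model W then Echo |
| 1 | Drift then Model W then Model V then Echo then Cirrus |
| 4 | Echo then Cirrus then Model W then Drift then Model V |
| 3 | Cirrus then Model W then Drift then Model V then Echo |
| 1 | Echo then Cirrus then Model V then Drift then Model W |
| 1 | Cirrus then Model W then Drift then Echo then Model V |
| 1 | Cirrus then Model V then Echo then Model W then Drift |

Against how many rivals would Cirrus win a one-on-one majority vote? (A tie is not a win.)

Cirrus against each rival (19 engineers):
Cirrus vs Drift: Cirrus, 10–9.
Cirrus–Echo: Cirrus 13–6.
Cirrus vs Model W: 18 to 1, Cirrus.
Cirrus vs Model V: 18 to 1, Cirrus.
Cirrus beats Drift, Echo, Model W, Model V — 4 pairwise wins.

4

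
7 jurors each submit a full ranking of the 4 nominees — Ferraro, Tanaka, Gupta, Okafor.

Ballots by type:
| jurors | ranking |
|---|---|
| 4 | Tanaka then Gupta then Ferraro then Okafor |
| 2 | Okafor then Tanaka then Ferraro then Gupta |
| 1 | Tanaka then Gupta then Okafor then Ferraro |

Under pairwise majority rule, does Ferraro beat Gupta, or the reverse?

Ballots ranking Ferraro above Gupta: 2.
Ballots ranking Gupta above Ferraro: 7 − 2 = 5.
Gupta wins the head-to-head 5–2.

Gupta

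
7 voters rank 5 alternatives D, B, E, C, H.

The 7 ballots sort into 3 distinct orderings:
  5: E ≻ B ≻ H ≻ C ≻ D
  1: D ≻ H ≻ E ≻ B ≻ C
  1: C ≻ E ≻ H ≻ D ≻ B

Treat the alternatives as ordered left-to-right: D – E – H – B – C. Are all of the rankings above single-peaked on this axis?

no

Axis positions: D=1, E=2, H=3, B=4, C=5.
Faction 1: ranking walks positions 2-4-3-5-1; B is ranked above H even though H lies between B and the peak E on the axis — preferences dip and rise again. Not single-peaked.
Faction 2: ranking walks positions 1-3-2-4-5; H is ranked above E even though E lies between H and the peak D on the axis — preferences dip and rise again. Not single-peaked.
Faction 3: ranking walks positions 5-2-3-1-4; E is ranked above B even though B lies between E and the peak C on the axis — preferences dip and rise again. Not single-peaked.
Faction 1 violates single-peakedness, so the profile is not single-peaked on this axis.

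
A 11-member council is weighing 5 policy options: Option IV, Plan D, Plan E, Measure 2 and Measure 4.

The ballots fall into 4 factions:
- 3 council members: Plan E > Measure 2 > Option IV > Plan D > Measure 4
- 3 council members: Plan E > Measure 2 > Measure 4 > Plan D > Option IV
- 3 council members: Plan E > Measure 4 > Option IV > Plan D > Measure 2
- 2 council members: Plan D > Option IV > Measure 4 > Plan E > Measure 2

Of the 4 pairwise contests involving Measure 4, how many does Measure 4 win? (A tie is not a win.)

Measure 4 against each rival (11 council members):
Measure 4 vs Option IV: Measure 4 wins 6–5.
Measure 4 vs Plan D: 6 to 5, Measure 4.
Measure 4–Plan E: Plan E 9–2.
Measure 4 vs Measure 2: 3+2 = 5 for Measure 4, 6 for Measure 2 — Measure 2 by 6–5.
Measure 4 beats Option IV, Plan D; loses to Plan E, Measure 2 — 2 pairwise wins.

2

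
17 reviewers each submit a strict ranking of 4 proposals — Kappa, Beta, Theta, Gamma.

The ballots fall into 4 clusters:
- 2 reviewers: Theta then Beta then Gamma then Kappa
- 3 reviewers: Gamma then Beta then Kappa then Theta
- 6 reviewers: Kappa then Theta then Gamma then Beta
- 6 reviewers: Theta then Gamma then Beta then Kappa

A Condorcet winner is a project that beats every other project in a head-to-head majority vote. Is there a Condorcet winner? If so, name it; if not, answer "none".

Pairwise majorities:
Kappa vs Beta: Beta, 11–6.
Kappa–Theta: Kappa 9–8.
Kappa–Gamma: Gamma 11–6.
Beta–Theta: Theta 14–3.
Beta vs Gamma: Gamma, 15–2.
Theta vs Gamma: Theta, 14–3.
Each project drops at least one matchup (Kappa loses to Beta; Beta loses to Theta; Theta loses to Kappa; Gamma loses to Theta); the cycle Kappa > Theta > Beta > Kappa rules out a Condorcet winner.

none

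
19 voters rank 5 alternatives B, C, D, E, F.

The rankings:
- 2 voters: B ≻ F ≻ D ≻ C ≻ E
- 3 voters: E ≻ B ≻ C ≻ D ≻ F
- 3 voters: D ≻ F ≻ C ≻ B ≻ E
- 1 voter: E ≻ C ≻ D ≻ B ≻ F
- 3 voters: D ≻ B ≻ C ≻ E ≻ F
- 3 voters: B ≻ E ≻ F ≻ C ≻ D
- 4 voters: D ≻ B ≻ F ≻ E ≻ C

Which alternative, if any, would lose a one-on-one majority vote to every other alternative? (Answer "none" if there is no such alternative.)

C

Head-to-head results (19 voters):
B vs C: 15 to 4, B.
B vs D: B is ranked higher on 2+3+3 = 8 ballots, D on 11. D wins 11–8.
B vs E: 15 to 4, B.
B vs F: B wins 16–3.
C vs D: D, 12–7.
C vs E: 8 to 11, E.
C vs F: C is ranked higher on 3+1+3 = 7 ballots, F on 12. F wins 12–7.
D vs E: D wins 12–7.
D vs F: D, 14–5.
E vs F: E wins 10–9.
C loses to every other alternative — it is the Condorcet loser.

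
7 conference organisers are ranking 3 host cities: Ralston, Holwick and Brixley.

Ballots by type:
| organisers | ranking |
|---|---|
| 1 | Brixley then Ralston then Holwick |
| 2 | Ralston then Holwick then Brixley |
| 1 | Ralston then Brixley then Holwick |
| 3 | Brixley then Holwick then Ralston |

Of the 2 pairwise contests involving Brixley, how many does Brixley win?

Brixley against each rival (7 organisers):
Brixley vs Ralston: Brixley, 4–3.
Brixley vs Holwick: Brixley, 5–2.
Brixley beats Ralston, Holwick — 2 pairwise wins.

2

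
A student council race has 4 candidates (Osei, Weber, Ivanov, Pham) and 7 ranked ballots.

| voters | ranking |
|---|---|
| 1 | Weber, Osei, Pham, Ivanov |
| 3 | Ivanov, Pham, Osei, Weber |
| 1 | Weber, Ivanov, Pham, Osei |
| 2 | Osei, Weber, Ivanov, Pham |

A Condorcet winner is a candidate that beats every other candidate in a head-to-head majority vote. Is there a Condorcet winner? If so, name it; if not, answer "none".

Head-to-head results (7 voters):
Osei vs Weber: Osei preferred on 3+2 = 5 ballots; Osei wins 5–2.
Osei vs Ivanov: 1+2 = 3 for Osei, 4 for Ivanov — Ivanov by 4–3.
Osei vs Pham: Osei preferred on 1+2 = 3 ballots; Pham wins 4–3.
Weber vs Ivanov: 1+1+2 = 4 for Weber, 3 for Ivanov — Weber by 4–3.
Weber vs Pham: Weber is ranked higher on 1+1+2 = 4 ballots, Pham on 3. Weber wins 4–3.
Ivanov vs Pham: Ivanov is ranked higher on 3+1+2 = 6 ballots, Pham on 1. Ivanov wins 6–1.
Every candidate loses at least once (Osei loses to Ivanov; Weber loses to Osei; Ivanov loses to Weber; Pham loses to Weber). The majority relation contains the cycle Osei → Weber → Ivanov → Osei, so there is no Condorcet winner.

none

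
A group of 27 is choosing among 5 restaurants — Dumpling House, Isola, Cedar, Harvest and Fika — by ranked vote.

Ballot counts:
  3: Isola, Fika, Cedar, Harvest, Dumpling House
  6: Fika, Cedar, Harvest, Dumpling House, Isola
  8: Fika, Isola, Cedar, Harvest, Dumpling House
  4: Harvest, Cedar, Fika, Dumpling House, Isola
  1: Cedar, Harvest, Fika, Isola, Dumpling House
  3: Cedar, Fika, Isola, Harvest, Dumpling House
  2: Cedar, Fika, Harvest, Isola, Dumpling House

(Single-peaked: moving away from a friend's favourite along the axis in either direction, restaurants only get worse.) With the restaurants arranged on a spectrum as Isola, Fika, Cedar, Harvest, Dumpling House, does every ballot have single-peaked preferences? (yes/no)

Axis positions: Isola=1, Fika=2, Cedar=3, Harvest=4, Dumpling House=5.
Faction 1 (peak Isola at position 1): ranking walks positions 1-2-3-4-5, expanding outward from the peak — single-peaked.
Faction 2 (peak Fika at position 2): ranking walks positions 2-3-4-5-1, expanding outward from the peak — single-peaked.
Faction 3 (peak Fika at position 2): ranking walks positions 2-1-3-4-5, expanding outward from the peak — single-peaked.
Faction 4 (peak Harvest at position 4): ranking walks positions 4-3-2-5-1, expanding outward from the peak — single-peaked.
Faction 5 (peak Cedar at position 3): ranking walks positions 3-4-2-1-5, expanding outward from the peak — single-peaked.
Faction 6 (peak Cedar at position 3): ranking walks positions 3-2-1-4-5, expanding outward from the peak — single-peaked.
Faction 7 (peak Cedar at position 3): ranking walks positions 3-2-4-1-5, expanding outward from the peak — single-peaked.
Every ranking is single-peaked on this axis.

yes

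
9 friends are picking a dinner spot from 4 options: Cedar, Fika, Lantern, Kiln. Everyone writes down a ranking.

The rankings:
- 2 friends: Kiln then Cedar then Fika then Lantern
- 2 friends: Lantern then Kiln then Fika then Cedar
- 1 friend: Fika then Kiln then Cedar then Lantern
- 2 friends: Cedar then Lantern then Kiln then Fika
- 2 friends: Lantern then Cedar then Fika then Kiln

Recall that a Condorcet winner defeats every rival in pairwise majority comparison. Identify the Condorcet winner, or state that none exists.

Check each pair by majority over 9 ballots:
Cedar vs Fika: Cedar wins 6–3.
Cedar vs Lantern: Cedar wins 5–4.
Cedar vs Kiln: Kiln, 5–4.
Fika vs Lantern: Lantern wins 6–3.
Fika vs Kiln: Kiln, 6–3.
Lantern–Kiln: Lantern 6–3.
No restaurant is unbeaten: Cedar loses to Kiln; Fika loses to Cedar; Lantern loses to Cedar; Kiln loses to Lantern. In particular Cedar beats Lantern beats Kiln beats Cedar is a majority cycle — no Condorcet winner exists.

none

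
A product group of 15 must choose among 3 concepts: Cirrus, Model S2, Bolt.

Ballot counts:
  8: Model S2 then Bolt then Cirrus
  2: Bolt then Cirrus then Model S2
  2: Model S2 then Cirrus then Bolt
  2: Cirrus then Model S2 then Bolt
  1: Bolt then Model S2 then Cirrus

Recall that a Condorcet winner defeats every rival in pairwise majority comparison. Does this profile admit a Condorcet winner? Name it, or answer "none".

Pairwise majorities:
Cirrus–Model S2: Model S2 11–4.
Cirrus vs Bolt: Bolt wins 11–4.
Model S2 vs Bolt: Model S2 preferred on 8+2+2 = 12 ballots; Model S2 wins 12–3.
Model S2 beats each of Cirrus, Bolt — Model S2 is the Condorcet winner.

Model S2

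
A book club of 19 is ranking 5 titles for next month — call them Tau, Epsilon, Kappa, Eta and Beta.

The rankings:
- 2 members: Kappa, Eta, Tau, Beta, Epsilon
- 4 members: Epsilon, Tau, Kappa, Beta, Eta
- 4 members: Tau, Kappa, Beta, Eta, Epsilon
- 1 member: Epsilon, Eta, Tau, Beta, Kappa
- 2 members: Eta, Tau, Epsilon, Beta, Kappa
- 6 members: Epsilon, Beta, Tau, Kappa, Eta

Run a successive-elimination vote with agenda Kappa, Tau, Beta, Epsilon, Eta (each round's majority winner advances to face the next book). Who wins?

Round 1: Kappa vs Tau — 2–17, Tau advances.
Round 2: Tau vs Beta — 13–6, Tau advances.
Round 3: Tau vs Epsilon — 8–11, Epsilon advances.
Round 4: Epsilon vs Eta — 11–8, Epsilon advances.
The agenda winner is Epsilon.

Epsilon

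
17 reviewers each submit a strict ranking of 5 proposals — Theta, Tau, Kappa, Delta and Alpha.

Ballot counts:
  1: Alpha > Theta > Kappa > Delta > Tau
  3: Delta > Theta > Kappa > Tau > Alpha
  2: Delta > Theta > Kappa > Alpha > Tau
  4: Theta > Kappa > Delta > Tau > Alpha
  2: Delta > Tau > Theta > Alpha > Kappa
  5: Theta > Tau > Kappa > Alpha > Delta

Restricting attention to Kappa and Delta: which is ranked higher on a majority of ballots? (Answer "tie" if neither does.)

Ballots ranking Kappa above Delta: 1 + 4 + 5 = 10.
Ballots ranking Delta above Kappa: 17 − 10 = 7.
Kappa wins the head-to-head 10–7.

Kappa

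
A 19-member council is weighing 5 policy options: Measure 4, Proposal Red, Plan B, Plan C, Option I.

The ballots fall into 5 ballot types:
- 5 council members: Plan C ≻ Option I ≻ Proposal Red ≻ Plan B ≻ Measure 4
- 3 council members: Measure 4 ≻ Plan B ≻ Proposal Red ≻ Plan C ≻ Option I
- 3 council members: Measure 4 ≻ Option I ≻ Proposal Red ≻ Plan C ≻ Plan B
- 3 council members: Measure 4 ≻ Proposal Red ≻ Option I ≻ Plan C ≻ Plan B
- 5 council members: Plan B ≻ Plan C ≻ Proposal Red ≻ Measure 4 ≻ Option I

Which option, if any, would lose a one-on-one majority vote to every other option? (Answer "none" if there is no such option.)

Head-to-head results (19 council members):
Measure 4 vs Proposal Red: Proposal Red wins 10–9.
Measure 4 vs Plan B: Plan B, 10–9.
Measure 4–Plan C: Plan C 10–9.
Measure 4–Option I: Measure 4 14–5.
Proposal Red vs Plan B: Proposal Red, 11–8.
Proposal Red–Plan C: Plan C 10–9.
Proposal Red–Option I: Proposal Red 11–8.
Plan B vs Plan C: Plan C, 11–8.
Plan B vs Option I: Plan B preferred on 3+5 = 8 ballots; Option I wins 11–8.
Plan C vs Option I: Plan C wins 13–6.
Every option wins at least one matchup (Measure 4 beats Option I; Proposal Red beats Measure 4; Plan B beats Measure 4; Plan C beats Measure 4; Option I beats Plan B), so there is no Condorcet loser.

none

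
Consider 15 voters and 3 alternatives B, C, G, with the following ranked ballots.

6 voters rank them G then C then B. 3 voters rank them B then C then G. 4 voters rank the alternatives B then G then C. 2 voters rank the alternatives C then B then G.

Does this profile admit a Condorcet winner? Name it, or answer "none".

none

Pairwise majorities:
B–C: C 8–7.
B vs G: B, 9–6.
C vs G: G, 10–5.
Every alternative loses at least once (B loses to C; C loses to G; G loses to B). The majority relation contains the cycle B → G → C → B, so there is no Condorcet winner.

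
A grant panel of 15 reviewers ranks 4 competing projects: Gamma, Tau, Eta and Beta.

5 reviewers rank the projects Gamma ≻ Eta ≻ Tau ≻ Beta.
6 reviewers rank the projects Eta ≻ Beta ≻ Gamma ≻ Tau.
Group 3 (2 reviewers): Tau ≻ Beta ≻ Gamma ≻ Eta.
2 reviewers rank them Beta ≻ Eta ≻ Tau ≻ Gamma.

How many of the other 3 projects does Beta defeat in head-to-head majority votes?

Beta against each rival (15 reviewers):
Beta vs Gamma: Beta wins 10–5.
Beta vs Tau: 8 to 7, Beta.
Beta vs Eta: 4 to 11, Eta.
Beta beats Gamma, Tau; loses to Eta — 2 pairwise wins.

2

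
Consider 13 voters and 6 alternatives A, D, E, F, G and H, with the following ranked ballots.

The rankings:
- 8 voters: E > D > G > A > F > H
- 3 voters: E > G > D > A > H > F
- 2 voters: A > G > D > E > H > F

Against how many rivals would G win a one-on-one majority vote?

3

G against each rival (13 voters):
G–A: G 11–2.
G–D: D 8–5.
G–E: E 11–2.
G–F: G 13–0.
G–H: G 13–0.
G beats A, F, H; loses to D, E — 3 pairwise wins.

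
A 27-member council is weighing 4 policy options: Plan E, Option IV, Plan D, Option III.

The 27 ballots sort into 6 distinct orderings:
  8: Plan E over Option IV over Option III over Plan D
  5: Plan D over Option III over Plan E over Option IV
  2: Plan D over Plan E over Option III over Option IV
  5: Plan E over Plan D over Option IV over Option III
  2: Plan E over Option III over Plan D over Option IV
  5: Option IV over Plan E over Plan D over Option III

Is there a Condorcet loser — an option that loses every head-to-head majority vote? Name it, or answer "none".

Option III

Head-to-head results (27 council members):
Plan E vs Option IV: 22 to 5, Plan E.
Plan E vs Plan D: 20 to 7, Plan E.
Plan E–Option III: Plan E 22–5.
Option IV vs Plan D: Option IV preferred on 8+5 = 13 ballots; Plan D wins 14–13.
Option IV vs Option III: Option IV, 18–9.
Plan D–Option III: Plan D 17–10.
Option III loses to every other option — it is the Condorcet loser.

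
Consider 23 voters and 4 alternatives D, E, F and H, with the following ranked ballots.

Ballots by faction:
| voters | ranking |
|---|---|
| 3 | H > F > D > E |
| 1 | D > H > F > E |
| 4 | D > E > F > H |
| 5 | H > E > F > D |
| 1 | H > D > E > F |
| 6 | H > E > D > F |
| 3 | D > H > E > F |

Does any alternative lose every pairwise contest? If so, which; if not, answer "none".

Head-to-head results (23 voters):
D vs E: D is ranked higher on 3+1+4+1+3 = 12 ballots, E on 11. D wins 12–11.
D vs F: D is ranked higher on 1+4+1+6+3 = 15 ballots, F on 8. D wins 15–8.
D vs H: H, 15–8.
E vs F: E, 19–4.
E vs H: H, 19–4.
F vs H: H wins 19–4.
F loses to every other alternative — it is the Condorcet loser.

F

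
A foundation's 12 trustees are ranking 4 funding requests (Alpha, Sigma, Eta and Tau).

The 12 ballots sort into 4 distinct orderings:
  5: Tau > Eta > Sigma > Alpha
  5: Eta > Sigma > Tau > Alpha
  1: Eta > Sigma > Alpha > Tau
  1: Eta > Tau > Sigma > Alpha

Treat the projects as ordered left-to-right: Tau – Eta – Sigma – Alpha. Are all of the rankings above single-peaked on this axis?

Axis positions: Tau=1, Eta=2, Sigma=3, Alpha=4.
Cluster 1 (peak Tau at position 1): ranking walks positions 1-2-3-4, expanding outward from the peak — single-peaked.
Cluster 2 (peak Eta at position 2): ranking walks positions 2-3-1-4, expanding outward from the peak — single-peaked.
Cluster 3 (peak Eta at position 2): ranking walks positions 2-3-4-1, expanding outward from the peak — single-peaked.
Cluster 4 (peak Eta at position 2): ranking walks positions 2-1-3-4, expanding outward from the peak — single-peaked.
Every ranking is single-peaked on this axis.

yes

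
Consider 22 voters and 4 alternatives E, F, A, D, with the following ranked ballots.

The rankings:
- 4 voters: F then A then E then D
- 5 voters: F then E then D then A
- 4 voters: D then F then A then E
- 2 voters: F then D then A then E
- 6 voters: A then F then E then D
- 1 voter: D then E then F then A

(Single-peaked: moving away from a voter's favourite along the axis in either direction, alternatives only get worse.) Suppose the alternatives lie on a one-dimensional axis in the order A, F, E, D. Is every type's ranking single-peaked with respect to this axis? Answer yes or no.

no

Axis positions: A=1, F=2, E=3, D=4.
Type 1 (peak F at position 2): ranking walks positions 2-1-3-4, expanding outward from the peak — single-peaked.
Type 2 (peak F at position 2): ranking walks positions 2-3-4-1, expanding outward from the peak — single-peaked.
Type 3: ranking walks positions 4-2-1-3; F is ranked above E even though E lies between F and the peak D on the axis — preferences dip and rise again. Not single-peaked.
Type 4: ranking walks positions 2-4-1-3; D is ranked above E even though E lies between D and the peak F on the axis — preferences dip and rise again. Not single-peaked.
Type 5 (peak A at position 1): ranking walks positions 1-2-3-4, expanding outward from the peak — single-peaked.
Type 6 (peak D at position 4): ranking walks positions 4-3-2-1, expanding outward from the peak — single-peaked.
Type 3 violates single-peakedness, so the profile is not single-peaked on this axis.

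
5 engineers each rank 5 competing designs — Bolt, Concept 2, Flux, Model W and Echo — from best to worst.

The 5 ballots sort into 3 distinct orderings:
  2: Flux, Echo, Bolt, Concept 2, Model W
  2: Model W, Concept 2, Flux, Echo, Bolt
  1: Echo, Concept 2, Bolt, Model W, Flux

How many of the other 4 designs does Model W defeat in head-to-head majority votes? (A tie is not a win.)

1

Model W against each rival (5 engineers):
Model W vs Bolt: Bolt wins 3–2.
Model W–Concept 2: Concept 2 3–2.
Model W vs Flux: Model W wins 3–2.
Model W vs Echo: 2 to 3, Echo.
Model W beats Flux; loses to Bolt, Concept 2, Echo — 1 pairwise win.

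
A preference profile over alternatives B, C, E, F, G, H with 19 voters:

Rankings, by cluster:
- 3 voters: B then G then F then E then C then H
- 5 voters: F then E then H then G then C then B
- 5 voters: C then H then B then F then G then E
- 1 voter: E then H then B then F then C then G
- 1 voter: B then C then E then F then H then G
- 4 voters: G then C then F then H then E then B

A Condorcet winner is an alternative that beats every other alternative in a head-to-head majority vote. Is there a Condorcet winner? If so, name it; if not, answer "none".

none

Head-to-head results (19 voters):
B vs C: B preferred on 3+1+1 = 5 ballots; C wins 14–5.
B vs E: 3+5+1 = 9 for B, 10 for E — E by 10–9.
B vs F: B is ranked higher on 3+5+1+1 = 10 ballots, F on 9. B wins 10–9.
B vs G: B preferred on 3+5+1+1 = 10 ballots; B wins 10–9.
B vs H: 4 to 15, H.
C vs E: C preferred on 5+1+4 = 10 ballots; C wins 10–9.
C vs F: 10 to 9, C.
C vs G: 7 to 12, G.
C vs H: C is ranked higher on 3+5+1+4 = 13 ballots, H on 6. C wins 13–6.
E vs F: E preferred on 1+1 = 2 ballots; F wins 17–2.
E vs G: E preferred on 5+1+1 = 7 ballots; G wins 12–7.
E vs H: E is ranked higher on 3+5+1+1 = 10 ballots, H on 9. E wins 10–9.
F vs G: F preferred on 5+5+1+1 = 12 ballots; F wins 12–7.
F vs H: F is ranked higher on 3+5+1+4 = 13 ballots, H on 6. F wins 13–6.
G vs H: G preferred on 3+4 = 7 ballots; H wins 12–7.
Each alternative drops at least one matchup (B loses to C; C loses to G; E loses to C; F loses to B; G loses to B; H loses to C); the cycle B → F → E → B rules out a Condorcet winner.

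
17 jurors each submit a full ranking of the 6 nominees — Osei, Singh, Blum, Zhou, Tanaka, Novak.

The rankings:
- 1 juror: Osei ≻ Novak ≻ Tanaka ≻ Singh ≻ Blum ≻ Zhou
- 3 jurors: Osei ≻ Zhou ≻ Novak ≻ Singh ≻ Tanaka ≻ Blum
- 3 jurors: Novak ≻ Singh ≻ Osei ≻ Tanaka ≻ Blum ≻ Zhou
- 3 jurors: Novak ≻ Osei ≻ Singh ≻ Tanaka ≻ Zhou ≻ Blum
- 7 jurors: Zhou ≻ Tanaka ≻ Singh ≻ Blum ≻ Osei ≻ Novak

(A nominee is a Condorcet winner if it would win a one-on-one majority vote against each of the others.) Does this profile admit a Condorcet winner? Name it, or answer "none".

none

Head-to-head results (17 jurors):
Osei vs Singh: Singh, 10–7.
Osei vs Blum: Osei wins 10–7.
Osei vs Zhou: Osei, 10–7.
Osei vs Tanaka: Osei, 10–7.
Osei vs Novak: Osei, 11–6.
Singh vs Blum: Singh wins 17–0.
Singh–Zhou: Zhou 10–7.
Singh vs Tanaka: Singh wins 9–8.
Singh vs Novak: Novak wins 10–7.
Blum vs Zhou: Zhou, 13–4.
Blum–Tanaka: Tanaka 17–0.
Blum–Novak: Novak 10–7.
Zhou vs Tanaka: Zhou, 10–7.
Zhou–Novak: Zhou 10–7.
Tanaka vs Novak: Novak wins 10–7.
Each nominee drops at least one matchup (Osei loses to Singh; Singh loses to Zhou; Blum loses to Osei; Zhou loses to Osei; Tanaka loses to Osei; Novak loses to Osei); the cycle Osei beats Zhou beats Singh beats Osei rules out a Condorcet winner.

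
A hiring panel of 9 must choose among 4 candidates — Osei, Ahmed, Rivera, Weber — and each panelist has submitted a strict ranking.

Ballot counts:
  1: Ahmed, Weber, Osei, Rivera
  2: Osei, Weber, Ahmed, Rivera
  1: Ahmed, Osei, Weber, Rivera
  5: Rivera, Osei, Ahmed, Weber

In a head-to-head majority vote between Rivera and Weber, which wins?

Rivera

Ballots ranking Rivera above Weber: 5.
Ballots ranking Weber above Rivera: 9 − 5 = 4.
Rivera wins the head-to-head 5–4.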